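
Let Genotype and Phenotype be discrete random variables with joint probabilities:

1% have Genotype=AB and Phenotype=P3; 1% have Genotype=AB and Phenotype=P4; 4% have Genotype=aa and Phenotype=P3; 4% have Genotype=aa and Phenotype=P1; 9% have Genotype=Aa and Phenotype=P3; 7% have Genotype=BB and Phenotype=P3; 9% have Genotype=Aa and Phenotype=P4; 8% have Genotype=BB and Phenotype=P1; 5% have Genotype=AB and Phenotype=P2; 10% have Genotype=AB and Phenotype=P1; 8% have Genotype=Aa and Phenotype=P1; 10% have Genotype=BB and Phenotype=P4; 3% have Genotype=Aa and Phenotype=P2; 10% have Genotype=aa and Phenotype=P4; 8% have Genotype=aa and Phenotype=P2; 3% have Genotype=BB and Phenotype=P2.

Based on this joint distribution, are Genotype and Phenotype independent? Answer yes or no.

P(Genotype=AB) = 0.17 and P(Phenotype=P1) = 0.30, so their product is 0.0510, but P(Genotype=AB, Phenotype=P1) = 0.10. Since these differ, Genotype and Phenotype are not independent.

no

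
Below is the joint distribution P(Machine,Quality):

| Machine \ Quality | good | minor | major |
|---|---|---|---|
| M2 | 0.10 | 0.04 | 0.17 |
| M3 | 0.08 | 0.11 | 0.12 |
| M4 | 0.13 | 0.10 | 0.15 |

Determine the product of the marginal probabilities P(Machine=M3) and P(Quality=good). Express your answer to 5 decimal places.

P(Machine=M3) = 0.08 + 0.11 + 0.12 = 0.31.
P(Quality=good) = 0.10 + 0.08 + 0.13 = 0.31.
Product: 0.31 × 0.31 = 0.09610.

0.09610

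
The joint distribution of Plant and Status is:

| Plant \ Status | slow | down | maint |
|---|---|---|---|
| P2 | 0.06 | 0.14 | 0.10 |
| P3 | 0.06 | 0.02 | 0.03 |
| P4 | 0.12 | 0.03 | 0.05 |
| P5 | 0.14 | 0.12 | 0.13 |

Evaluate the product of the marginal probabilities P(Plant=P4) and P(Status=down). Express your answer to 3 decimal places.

0.062

P(Plant=P4) = 0.12 + 0.03 + 0.05 = 0.20.
P(Status=down) = 0.14 + 0.02 + 0.03 + 0.12 = 0.31.
Product: 0.20 × 0.31 = 0.062.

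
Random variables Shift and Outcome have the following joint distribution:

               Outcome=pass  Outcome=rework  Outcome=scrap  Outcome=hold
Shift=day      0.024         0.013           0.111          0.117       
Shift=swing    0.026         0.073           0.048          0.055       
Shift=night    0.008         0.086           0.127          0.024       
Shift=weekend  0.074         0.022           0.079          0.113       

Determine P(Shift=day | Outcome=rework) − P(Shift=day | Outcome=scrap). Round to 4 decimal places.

-0.2371

P(Outcome=rework) = 0.013 + 0.073 + 0.086 + 0.022 = 0.194; P(Shift=day | Outcome=rework) = 0.013/0.194 = 0.06701.
P(Outcome=scrap) = 0.111 + 0.048 + 0.127 + 0.079 = 0.365; P(Shift=day | Outcome=scrap) = 0.111/0.365 = 0.30411.
Difference = -0.2371.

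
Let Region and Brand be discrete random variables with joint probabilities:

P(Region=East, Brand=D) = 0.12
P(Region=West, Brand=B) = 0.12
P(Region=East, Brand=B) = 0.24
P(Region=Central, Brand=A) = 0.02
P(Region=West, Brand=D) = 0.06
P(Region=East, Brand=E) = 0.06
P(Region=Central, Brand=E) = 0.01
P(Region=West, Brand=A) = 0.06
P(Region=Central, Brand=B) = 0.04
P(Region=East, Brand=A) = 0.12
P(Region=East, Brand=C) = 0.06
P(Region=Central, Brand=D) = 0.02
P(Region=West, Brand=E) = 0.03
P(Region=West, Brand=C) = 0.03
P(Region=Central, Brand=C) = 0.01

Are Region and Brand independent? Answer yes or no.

yes

Every cell satisfies P(Region,Brand) = P(Region)·P(Brand). For instance P(Region=East) = 0.60, P(Brand=C) = 0.10, and 0.60×0.10 = 0.06 matches the joint entry. So Region and Brand are independent.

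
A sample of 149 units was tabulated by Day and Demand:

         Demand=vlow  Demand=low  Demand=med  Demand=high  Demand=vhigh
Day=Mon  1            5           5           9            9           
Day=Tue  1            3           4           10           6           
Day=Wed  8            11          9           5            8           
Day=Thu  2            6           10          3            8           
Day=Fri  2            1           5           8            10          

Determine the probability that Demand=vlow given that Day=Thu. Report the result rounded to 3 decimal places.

Total with Day=Thu: 2 + 6 + 10 + 3 + 8 = 29.
P(Demand=vlow | Day=Thu) = 2/29 = 0.069.

0.069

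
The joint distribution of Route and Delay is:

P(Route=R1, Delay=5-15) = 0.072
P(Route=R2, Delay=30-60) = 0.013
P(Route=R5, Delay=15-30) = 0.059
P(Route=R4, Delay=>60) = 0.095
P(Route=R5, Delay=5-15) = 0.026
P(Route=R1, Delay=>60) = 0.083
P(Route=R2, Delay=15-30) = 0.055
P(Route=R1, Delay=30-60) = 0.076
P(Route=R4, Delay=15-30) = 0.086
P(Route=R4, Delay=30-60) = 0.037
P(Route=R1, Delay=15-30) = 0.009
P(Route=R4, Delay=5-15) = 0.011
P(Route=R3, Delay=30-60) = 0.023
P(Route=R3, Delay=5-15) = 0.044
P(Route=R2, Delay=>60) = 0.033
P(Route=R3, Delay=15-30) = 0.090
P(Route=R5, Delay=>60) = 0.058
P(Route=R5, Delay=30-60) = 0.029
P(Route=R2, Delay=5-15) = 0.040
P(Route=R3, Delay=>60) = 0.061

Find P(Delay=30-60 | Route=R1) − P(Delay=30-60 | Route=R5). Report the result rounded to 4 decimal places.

0.1481

P(Route=R1) = 0.072 + 0.009 + 0.076 + 0.083 = 0.240; P(Delay=30-60 | Route=R1) = 0.076/0.240 = 0.31667.
P(Route=R5) = 0.026 + 0.059 + 0.029 + 0.058 = 0.172; P(Delay=30-60 | Route=R5) = 0.029/0.172 = 0.16860.
Difference = 0.1481.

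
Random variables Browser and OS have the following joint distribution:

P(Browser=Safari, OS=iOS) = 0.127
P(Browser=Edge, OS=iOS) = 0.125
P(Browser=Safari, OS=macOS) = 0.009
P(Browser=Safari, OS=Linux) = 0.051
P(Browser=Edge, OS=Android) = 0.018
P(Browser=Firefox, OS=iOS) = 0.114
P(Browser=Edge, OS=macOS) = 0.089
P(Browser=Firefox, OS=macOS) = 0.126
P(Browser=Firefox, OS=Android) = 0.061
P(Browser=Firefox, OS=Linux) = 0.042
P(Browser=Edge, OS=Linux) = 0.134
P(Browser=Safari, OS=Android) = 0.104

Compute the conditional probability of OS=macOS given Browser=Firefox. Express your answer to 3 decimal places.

0.367

P(Browser=Firefox) = 0.126 + 0.042 + 0.114 + 0.061 = 0.343.
P(OS=macOS | Browser=Firefox) = 0.126/0.343 = 0.367.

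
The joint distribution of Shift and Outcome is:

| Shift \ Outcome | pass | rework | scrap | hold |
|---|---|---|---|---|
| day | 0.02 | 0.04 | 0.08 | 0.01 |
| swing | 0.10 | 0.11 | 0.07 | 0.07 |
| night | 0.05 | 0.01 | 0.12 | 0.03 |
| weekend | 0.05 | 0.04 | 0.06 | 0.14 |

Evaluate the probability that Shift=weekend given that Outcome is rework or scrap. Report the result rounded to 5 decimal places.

0.18868

P(Outcome=rework) = 0.04 + 0.11 + 0.01 + 0.04 = 0.20.
P(Outcome=scrap) = 0.08 + 0.07 + 0.12 + 0.06 = 0.33.
P(Outcome ∈ {rework, scrap}) = 0.20 + 0.33 = 0.53; P(Shift=weekend, Outcome ∈ {rework, scrap}) = 0.04 + 0.06 = 0.10.
P(Shift=weekend | Outcome ∈ {rework, scrap}) = 0.10/0.53 = 0.18868.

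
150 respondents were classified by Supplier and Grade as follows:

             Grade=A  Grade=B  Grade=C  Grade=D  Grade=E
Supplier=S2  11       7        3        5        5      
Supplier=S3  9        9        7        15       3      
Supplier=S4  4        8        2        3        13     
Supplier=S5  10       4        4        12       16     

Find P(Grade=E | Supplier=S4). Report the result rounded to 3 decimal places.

0.433

Total with Supplier=S4: 4 + 8 + 2 + 3 + 13 = 30.
P(Grade=E | Supplier=S4) = 13/30 = 0.433.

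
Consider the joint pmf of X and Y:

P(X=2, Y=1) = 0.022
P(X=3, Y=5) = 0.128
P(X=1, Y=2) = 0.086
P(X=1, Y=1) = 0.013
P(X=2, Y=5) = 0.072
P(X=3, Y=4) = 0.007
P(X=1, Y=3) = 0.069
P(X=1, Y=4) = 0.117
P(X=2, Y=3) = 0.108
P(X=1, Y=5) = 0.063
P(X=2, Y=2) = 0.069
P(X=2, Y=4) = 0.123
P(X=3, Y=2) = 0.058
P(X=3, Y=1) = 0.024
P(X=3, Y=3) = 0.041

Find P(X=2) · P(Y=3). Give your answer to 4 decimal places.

0.0859

P(X=2) = 0.022 + 0.069 + 0.108 + 0.123 + 0.072 = 0.394.
P(Y=3) = 0.069 + 0.108 + 0.041 = 0.218.
Product: 0.394 × 0.218 = 0.0859.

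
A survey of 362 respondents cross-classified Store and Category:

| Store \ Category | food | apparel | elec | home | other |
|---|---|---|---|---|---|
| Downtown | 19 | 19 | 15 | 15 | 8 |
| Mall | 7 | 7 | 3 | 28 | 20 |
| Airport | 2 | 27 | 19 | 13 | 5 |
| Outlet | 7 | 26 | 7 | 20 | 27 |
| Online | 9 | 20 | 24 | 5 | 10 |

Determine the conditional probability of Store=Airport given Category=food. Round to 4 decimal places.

0.0455

Total with Category=food: 19 + 7 + 2 + 7 + 9 = 44.
P(Store=Airport | Category=food) = 2/44 = 0.0455.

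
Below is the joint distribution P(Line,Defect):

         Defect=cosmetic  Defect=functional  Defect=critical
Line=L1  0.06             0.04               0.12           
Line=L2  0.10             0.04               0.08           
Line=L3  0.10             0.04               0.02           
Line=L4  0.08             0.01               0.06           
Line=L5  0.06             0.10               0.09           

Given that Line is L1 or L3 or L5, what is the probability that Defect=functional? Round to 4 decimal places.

0.2857

P(Line=L1) = 0.06 + 0.04 + 0.12 = 0.22.
P(Line=L3) = 0.10 + 0.04 + 0.02 = 0.16.
P(Line=L5) = 0.06 + 0.10 + 0.09 = 0.25.
P(Line ∈ {L1, L3, L5}) = 0.22 + 0.16 + 0.25 = 0.63; P(Defect=functional, Line ∈ {L1, L3, L5}) = 0.04 + 0.04 + 0.10 = 0.18.
P(Defect=functional | Line ∈ {L1, L3, L5}) = 0.18/0.63 = 0.2857.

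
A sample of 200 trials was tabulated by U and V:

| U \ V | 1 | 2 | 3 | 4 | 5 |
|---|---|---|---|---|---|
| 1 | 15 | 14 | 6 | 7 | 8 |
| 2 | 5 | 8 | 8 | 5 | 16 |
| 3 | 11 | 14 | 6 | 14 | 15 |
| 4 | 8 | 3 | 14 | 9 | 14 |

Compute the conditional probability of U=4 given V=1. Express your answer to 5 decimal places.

Total with V=1: 15 + 5 + 11 + 8 = 39.
P(U=4 | V=1) = 8/39 = 0.20513.

0.20513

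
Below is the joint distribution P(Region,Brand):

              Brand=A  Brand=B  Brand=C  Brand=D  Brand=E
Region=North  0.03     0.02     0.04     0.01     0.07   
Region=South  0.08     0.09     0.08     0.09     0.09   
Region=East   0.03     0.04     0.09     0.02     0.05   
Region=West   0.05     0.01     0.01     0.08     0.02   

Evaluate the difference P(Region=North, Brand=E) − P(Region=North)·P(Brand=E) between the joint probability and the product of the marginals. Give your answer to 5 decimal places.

P(Region=North) = 0.03 + 0.02 + 0.04 + 0.01 + 0.07 = 0.17.
P(Brand=E) = 0.07 + 0.09 + 0.05 + 0.02 = 0.23.
P(Region=North, Brand=E) − P(Region=North)P(Brand=E) = 0.07 − 0.17×0.23 = 0.03090.

0.03090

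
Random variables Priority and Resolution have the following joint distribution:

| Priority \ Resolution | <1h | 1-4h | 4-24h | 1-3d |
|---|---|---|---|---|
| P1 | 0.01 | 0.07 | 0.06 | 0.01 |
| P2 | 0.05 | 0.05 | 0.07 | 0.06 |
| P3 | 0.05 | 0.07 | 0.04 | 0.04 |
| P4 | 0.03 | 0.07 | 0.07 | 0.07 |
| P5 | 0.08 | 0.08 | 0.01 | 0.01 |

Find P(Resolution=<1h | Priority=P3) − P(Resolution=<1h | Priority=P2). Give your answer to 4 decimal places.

0.0326

P(Priority=P3) = 0.05 + 0.07 + 0.04 + 0.04 = 0.20; P(Resolution=<1h | Priority=P3) = 0.05/0.20 = 0.25000.
P(Priority=P2) = 0.05 + 0.05 + 0.07 + 0.06 = 0.23; P(Resolution=<1h | Priority=P2) = 0.05/0.23 = 0.21739.
Difference = 0.0326.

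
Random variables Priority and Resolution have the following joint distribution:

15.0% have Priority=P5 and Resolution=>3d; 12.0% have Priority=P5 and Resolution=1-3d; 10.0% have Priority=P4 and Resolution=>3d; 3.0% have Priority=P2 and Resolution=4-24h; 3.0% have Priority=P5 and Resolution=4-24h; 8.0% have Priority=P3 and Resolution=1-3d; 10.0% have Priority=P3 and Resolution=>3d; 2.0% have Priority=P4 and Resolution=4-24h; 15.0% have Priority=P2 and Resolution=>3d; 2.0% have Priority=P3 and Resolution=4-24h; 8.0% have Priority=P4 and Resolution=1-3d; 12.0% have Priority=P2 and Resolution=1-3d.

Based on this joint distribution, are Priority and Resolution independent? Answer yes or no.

yes

Every cell satisfies P(Priority,Resolution) = P(Priority)·P(Resolution). For instance P(Priority=P4) = 0.200, P(Resolution=>3d) = 0.500, and 0.200×0.500 = 0.100 matches the joint entry. So Priority and Resolution are independent.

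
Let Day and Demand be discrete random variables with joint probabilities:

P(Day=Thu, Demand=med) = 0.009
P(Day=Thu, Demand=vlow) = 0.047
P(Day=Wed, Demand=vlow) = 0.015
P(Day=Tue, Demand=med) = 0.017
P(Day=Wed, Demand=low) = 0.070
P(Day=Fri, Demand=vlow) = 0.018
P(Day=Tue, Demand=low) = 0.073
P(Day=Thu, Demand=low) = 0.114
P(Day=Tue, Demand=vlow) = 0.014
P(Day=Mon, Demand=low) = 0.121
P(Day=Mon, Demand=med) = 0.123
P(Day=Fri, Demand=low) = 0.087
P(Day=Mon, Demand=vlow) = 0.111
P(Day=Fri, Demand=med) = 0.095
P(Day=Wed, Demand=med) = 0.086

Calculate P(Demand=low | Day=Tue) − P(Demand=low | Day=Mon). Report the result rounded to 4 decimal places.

P(Day=Tue) = 0.014 + 0.073 + 0.017 = 0.104; P(Demand=low | Day=Tue) = 0.073/0.104 = 0.70192.
P(Day=Mon) = 0.111 + 0.121 + 0.123 = 0.355; P(Demand=low | Day=Mon) = 0.121/0.355 = 0.34085.
Difference = 0.3611.

0.3611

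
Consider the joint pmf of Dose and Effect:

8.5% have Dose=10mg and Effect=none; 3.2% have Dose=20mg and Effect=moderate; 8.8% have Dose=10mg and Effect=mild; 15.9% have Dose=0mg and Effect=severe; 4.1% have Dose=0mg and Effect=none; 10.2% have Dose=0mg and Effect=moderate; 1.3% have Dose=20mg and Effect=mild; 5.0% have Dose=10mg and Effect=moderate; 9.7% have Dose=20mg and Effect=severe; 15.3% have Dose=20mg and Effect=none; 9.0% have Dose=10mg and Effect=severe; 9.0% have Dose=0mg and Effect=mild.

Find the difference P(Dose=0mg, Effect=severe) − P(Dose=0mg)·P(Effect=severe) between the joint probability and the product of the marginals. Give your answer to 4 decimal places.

0.0234

P(Dose=0mg) = 0.041 + 0.090 + 0.102 + 0.159 = 0.392.
P(Effect=severe) = 0.159 + 0.090 + 0.097 = 0.346.
P(Dose=0mg, Effect=severe) − P(Dose=0mg)P(Effect=severe) = 0.159 − 0.392×0.346 = 0.0234.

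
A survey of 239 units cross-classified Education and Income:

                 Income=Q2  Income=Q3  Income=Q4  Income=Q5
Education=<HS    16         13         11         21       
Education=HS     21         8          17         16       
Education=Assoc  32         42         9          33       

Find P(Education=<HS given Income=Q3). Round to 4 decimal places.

0.2063

Total with Income=Q3: 13 + 8 + 42 = 63.
P(Education=<HS | Income=Q3) = 13/63 = 0.2063.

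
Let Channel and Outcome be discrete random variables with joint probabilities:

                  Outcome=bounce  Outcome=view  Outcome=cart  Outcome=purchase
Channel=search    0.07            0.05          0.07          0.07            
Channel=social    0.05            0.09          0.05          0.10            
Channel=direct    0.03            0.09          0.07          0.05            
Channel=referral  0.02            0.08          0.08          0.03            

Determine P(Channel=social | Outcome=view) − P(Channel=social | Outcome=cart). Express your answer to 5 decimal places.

0.10514

P(Outcome=view) = 0.05 + 0.09 + 0.09 + 0.08 = 0.31; P(Channel=social | Outcome=view) = 0.09/0.31 = 0.290323.
P(Outcome=cart) = 0.07 + 0.05 + 0.07 + 0.08 = 0.27; P(Channel=social | Outcome=cart) = 0.05/0.27 = 0.185185.
Difference = 0.10514.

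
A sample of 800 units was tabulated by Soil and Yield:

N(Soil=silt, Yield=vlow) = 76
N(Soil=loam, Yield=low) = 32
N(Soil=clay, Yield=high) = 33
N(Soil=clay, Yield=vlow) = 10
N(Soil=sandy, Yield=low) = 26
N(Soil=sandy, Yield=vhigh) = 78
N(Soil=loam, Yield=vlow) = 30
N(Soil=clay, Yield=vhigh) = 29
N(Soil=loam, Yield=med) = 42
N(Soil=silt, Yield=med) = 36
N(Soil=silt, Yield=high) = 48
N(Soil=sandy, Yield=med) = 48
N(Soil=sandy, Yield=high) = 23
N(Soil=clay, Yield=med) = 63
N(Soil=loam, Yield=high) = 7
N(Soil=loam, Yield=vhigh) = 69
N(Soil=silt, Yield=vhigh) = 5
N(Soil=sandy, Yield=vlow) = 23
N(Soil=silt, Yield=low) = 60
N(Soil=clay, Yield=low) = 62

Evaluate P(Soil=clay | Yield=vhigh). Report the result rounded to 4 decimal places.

Total with Yield=vhigh: 78 + 69 + 29 + 5 = 181.
P(Soil=clay | Yield=vhigh) = 29/181 = 0.1602.

0.1602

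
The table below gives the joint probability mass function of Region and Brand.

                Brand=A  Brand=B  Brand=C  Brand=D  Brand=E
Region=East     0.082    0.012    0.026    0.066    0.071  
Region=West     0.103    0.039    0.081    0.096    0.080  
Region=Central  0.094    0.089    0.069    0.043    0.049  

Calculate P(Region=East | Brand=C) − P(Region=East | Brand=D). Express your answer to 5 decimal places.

P(Brand=C) = 0.026 + 0.081 + 0.069 = 0.176; P(Region=East | Brand=C) = 0.026/0.176 = 0.147727.
P(Brand=D) = 0.066 + 0.096 + 0.043 = 0.205; P(Region=East | Brand=D) = 0.066/0.205 = 0.321951.
Difference = -0.17422.

-0.17422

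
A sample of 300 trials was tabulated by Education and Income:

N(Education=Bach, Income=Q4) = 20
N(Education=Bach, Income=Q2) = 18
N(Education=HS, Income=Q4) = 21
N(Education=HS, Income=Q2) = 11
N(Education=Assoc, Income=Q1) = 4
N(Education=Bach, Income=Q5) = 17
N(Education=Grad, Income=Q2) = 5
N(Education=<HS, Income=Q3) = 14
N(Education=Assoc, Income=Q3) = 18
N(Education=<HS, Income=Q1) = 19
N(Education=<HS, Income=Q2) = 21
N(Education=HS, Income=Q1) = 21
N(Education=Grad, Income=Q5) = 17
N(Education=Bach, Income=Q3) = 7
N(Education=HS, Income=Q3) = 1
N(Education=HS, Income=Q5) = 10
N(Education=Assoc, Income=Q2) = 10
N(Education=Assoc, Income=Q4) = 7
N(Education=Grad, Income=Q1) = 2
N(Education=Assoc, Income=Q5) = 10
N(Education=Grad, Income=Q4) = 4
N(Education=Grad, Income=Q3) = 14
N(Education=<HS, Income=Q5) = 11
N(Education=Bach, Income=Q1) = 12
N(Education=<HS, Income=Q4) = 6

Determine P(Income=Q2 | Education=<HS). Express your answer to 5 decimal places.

0.29577

Total with Education=<HS: 19 + 21 + 14 + 6 + 11 = 71.
P(Income=Q2 | Education=<HS) = 21/71 = 0.29577.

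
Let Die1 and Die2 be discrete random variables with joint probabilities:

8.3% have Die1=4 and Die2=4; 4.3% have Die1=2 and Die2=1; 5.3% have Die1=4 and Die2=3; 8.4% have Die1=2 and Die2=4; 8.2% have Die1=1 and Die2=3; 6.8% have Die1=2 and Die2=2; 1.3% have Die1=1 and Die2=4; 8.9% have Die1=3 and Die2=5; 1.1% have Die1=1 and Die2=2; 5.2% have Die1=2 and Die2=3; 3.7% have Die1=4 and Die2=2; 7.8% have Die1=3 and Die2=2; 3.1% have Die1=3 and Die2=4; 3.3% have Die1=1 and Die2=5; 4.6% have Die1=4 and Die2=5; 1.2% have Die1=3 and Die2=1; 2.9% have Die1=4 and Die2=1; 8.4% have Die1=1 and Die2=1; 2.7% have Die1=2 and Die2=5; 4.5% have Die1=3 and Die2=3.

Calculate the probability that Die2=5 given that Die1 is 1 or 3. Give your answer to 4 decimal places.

0.2552

P(Die1=1) = 0.084 + 0.011 + 0.082 + 0.013 + 0.033 = 0.223.
P(Die1=3) = 0.012 + 0.078 + 0.045 + 0.031 + 0.089 = 0.255.
P(Die1 ∈ {1, 3}) = 0.223 + 0.255 = 0.478; P(Die2=5, Die1 ∈ {1, 3}) = 0.033 + 0.089 = 0.122.
P(Die2=5 | Die1 ∈ {1, 3}) = 0.122/0.478 = 0.2552.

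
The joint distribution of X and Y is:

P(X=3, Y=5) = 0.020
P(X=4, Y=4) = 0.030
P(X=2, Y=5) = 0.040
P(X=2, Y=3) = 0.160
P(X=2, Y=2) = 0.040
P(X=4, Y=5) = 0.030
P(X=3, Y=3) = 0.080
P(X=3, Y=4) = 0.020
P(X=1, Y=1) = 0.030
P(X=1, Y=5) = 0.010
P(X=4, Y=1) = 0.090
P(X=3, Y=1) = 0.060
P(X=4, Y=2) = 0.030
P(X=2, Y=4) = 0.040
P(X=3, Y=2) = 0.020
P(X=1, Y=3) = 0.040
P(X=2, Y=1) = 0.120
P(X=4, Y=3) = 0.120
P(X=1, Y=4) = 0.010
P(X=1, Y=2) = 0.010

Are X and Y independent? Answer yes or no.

yes

Every cell satisfies P(X,Y) = P(X)·P(Y). For instance P(X=2) = 0.400, P(Y=1) = 0.300, and 0.400×0.300 = 0.120 matches the joint entry. So X and Y are independent.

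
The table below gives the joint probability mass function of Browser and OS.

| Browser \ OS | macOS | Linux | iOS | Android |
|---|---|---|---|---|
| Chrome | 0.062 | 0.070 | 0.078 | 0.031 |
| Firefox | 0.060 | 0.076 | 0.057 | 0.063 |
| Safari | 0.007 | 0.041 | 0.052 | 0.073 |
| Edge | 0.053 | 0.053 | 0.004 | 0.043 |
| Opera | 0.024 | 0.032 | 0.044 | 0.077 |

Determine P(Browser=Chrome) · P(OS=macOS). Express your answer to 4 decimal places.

0.0496

P(Browser=Chrome) = 0.062 + 0.070 + 0.078 + 0.031 = 0.241.
P(OS=macOS) = 0.062 + 0.060 + 0.007 + 0.053 + 0.024 = 0.206.
Product: 0.241 × 0.206 = 0.0496.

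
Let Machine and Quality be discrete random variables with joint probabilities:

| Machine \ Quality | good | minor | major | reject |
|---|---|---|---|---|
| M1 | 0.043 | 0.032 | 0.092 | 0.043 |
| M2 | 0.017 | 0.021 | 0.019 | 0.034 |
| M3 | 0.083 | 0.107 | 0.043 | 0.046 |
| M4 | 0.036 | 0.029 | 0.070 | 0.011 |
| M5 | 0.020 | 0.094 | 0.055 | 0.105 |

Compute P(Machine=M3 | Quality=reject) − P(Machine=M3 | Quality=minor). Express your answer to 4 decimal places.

P(Quality=reject) = 0.043 + 0.034 + 0.046 + 0.011 + 0.105 = 0.239; P(Machine=M3 | Quality=reject) = 0.046/0.239 = 0.19247.
P(Quality=minor) = 0.032 + 0.021 + 0.107 + 0.029 + 0.094 = 0.283; P(Machine=M3 | Quality=minor) = 0.107/0.283 = 0.37809.
Difference = -0.1856.

-0.1856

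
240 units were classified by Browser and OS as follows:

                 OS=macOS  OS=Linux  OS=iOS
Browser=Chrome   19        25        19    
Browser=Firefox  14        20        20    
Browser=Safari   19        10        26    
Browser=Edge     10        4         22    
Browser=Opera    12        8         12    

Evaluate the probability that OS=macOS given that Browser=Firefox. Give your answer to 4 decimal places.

0.2593

Total with Browser=Firefox: 14 + 20 + 20 = 54.
P(OS=macOS | Browser=Firefox) = 14/54 = 0.2593.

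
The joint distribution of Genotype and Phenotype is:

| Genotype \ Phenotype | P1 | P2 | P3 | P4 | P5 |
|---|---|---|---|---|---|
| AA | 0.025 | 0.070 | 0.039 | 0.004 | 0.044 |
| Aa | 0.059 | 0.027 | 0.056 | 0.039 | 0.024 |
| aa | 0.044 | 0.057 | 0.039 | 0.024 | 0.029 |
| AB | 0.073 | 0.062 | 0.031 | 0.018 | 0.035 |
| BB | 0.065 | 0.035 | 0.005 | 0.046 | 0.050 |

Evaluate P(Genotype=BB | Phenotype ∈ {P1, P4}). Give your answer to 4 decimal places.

0.2796

P(Phenotype=P1) = 0.025 + 0.059 + 0.044 + 0.073 + 0.065 = 0.266.
P(Phenotype=P4) = 0.004 + 0.039 + 0.024 + 0.018 + 0.046 = 0.131.
P(Phenotype ∈ {P1, P4}) = 0.266 + 0.131 = 0.397; P(Genotype=BB, Phenotype ∈ {P1, P4}) = 0.065 + 0.046 = 0.111.
P(Genotype=BB | Phenotype ∈ {P1, P4}) = 0.111/0.397 = 0.2796.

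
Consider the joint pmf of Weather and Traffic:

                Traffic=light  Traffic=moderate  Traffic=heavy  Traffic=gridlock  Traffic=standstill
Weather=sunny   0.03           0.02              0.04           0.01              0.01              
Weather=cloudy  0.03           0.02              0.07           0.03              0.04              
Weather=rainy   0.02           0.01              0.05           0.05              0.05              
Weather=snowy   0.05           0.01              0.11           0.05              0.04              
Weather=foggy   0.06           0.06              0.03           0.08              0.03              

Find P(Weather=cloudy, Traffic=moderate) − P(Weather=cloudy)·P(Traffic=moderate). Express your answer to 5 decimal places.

-0.00280

P(Weather=cloudy) = 0.03 + 0.02 + 0.07 + 0.03 + 0.04 = 0.19.
P(Traffic=moderate) = 0.02 + 0.02 + 0.01 + 0.01 + 0.06 = 0.12.
P(Weather=cloudy, Traffic=moderate) − P(Weather=cloudy)P(Traffic=moderate) = 0.02 − 0.19×0.12 = -0.00280.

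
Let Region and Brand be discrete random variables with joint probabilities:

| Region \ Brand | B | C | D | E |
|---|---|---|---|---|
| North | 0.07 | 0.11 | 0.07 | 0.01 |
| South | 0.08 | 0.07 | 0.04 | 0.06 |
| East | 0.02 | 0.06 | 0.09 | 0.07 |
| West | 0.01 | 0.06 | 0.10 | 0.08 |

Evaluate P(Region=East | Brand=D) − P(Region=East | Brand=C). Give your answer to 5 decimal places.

0.10000

P(Brand=D) = 0.07 + 0.04 + 0.09 + 0.10 = 0.30; P(Region=East | Brand=D) = 0.09/0.30 = 0.300000.
P(Brand=C) = 0.11 + 0.07 + 0.06 + 0.06 = 0.30; P(Region=East | Brand=C) = 0.06/0.30 = 0.200000.
Difference = 0.10000.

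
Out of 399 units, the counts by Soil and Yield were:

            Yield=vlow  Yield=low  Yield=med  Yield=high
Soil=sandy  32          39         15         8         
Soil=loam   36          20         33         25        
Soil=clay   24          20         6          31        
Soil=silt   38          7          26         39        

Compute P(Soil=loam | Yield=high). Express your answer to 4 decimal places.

0.2427

Total with Yield=high: 8 + 25 + 31 + 39 = 103.
P(Soil=loam | Yield=high) = 25/103 = 0.2427.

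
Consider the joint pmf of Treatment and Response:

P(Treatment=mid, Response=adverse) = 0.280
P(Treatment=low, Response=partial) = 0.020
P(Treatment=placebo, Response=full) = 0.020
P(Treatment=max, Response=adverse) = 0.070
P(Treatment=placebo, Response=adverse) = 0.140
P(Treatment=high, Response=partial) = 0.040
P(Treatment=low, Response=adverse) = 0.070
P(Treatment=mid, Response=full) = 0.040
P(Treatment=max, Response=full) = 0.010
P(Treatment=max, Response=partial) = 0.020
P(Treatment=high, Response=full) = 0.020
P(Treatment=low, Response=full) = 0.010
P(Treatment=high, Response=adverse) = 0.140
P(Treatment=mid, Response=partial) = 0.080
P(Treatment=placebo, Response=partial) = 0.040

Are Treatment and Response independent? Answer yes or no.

yes

Every cell satisfies P(Treatment,Response) = P(Treatment)·P(Response). For instance P(Treatment=max) = 0.100, P(Response=full) = 0.100, and 0.100×0.100 = 0.010 matches the joint entry. So Treatment and Response are independent.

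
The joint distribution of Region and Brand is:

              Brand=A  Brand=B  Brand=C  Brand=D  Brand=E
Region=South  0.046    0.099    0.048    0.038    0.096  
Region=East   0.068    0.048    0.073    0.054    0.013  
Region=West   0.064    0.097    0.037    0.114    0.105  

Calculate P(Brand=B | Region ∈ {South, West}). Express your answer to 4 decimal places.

0.2634

P(Region=South) = 0.046 + 0.099 + 0.048 + 0.038 + 0.096 = 0.327.
P(Region=West) = 0.064 + 0.097 + 0.037 + 0.114 + 0.105 = 0.417.
P(Region ∈ {South, West}) = 0.327 + 0.417 = 0.744; P(Brand=B, Region ∈ {South, West}) = 0.099 + 0.097 = 0.196.
P(Brand=B | Region ∈ {South, West}) = 0.196/0.744 = 0.2634.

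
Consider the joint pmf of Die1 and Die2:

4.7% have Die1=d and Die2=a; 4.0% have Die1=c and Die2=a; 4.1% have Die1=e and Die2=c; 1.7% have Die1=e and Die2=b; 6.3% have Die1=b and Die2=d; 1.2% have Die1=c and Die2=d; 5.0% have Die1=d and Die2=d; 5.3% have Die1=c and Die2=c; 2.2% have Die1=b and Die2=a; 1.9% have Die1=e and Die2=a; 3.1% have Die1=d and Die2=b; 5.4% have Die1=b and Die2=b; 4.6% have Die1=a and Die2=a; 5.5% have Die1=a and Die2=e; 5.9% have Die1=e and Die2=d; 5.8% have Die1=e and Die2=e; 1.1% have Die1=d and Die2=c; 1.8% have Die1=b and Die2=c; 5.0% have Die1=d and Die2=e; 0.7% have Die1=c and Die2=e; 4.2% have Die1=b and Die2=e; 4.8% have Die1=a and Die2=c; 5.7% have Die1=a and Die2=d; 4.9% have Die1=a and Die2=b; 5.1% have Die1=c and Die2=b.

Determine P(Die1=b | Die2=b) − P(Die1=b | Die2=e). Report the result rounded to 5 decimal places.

0.06921

P(Die2=b) = 0.049 + 0.054 + 0.051 + 0.031 + 0.017 = 0.202; P(Die1=b | Die2=b) = 0.054/0.202 = 0.267327.
P(Die2=e) = 0.055 + 0.042 + 0.007 + 0.050 + 0.058 = 0.212; P(Die1=b | Die2=e) = 0.042/0.212 = 0.198113.
Difference = 0.06921.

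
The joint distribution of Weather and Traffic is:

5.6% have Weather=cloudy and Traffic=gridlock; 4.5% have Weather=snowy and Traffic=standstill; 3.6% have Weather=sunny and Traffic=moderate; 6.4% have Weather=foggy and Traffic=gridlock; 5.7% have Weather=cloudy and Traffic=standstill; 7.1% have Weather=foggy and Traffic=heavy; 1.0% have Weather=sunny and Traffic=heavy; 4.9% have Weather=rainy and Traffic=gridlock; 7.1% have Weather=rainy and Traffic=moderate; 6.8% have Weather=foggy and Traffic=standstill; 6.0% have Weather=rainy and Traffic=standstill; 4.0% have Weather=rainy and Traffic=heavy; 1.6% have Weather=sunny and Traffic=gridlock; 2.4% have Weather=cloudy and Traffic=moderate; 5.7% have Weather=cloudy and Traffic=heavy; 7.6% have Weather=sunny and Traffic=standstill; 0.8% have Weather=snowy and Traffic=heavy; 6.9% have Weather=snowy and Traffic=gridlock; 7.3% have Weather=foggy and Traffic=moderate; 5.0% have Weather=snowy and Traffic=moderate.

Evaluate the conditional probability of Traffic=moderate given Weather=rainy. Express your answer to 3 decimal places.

0.323

P(Weather=rainy) = 0.071 + 0.040 + 0.049 + 0.060 = 0.220.
P(Traffic=moderate | Weather=rainy) = 0.071/0.220 = 0.323.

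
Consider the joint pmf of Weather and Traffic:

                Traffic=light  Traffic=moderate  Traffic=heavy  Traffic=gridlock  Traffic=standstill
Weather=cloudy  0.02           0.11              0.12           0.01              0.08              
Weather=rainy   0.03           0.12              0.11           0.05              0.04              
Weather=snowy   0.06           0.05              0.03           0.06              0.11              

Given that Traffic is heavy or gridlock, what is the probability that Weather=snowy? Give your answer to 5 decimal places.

P(Traffic=heavy) = 0.12 + 0.11 + 0.03 = 0.26.
P(Traffic=gridlock) = 0.01 + 0.05 + 0.06 = 0.12.
P(Traffic ∈ {heavy, gridlock}) = 0.26 + 0.12 = 0.38; P(Weather=snowy, Traffic ∈ {heavy, gridlock}) = 0.03 + 0.06 = 0.09.
P(Weather=snowy | Traffic ∈ {heavy, gridlock}) = 0.09/0.38 = 0.23684.

0.23684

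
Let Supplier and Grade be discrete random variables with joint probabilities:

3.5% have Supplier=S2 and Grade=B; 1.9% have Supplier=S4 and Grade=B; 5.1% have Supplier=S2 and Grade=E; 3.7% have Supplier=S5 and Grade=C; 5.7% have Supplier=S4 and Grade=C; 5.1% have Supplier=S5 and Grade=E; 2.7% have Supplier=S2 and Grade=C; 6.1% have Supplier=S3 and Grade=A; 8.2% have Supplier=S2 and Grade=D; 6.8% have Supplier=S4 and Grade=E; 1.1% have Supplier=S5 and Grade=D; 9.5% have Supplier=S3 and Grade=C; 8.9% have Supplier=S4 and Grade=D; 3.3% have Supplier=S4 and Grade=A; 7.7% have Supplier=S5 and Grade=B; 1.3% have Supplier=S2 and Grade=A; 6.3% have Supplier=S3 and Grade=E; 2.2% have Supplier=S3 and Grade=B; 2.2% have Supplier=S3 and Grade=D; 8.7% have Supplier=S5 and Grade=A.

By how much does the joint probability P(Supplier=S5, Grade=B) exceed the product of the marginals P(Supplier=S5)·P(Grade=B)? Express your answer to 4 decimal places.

P(Supplier=S5) = 0.087 + 0.077 + 0.037 + 0.011 + 0.051 = 0.263.
P(Grade=B) = 0.035 + 0.022 + 0.019 + 0.077 = 0.153.
P(Supplier=S5, Grade=B) − P(Supplier=S5)P(Grade=B) = 0.077 − 0.263×0.153 = 0.0368.

0.0368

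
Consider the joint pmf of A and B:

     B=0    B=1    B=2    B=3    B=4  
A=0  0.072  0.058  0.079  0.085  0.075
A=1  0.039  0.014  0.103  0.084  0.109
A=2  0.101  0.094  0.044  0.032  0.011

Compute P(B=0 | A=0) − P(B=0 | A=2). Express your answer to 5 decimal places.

P(A=0) = 0.072 + 0.058 + 0.079 + 0.085 + 0.075 = 0.369; P(B=0 | A=0) = 0.072/0.369 = 0.195122.
P(A=2) = 0.101 + 0.094 + 0.044 + 0.032 + 0.011 = 0.282; P(B=0 | A=2) = 0.101/0.282 = 0.358156.
Difference = -0.16303.

-0.16303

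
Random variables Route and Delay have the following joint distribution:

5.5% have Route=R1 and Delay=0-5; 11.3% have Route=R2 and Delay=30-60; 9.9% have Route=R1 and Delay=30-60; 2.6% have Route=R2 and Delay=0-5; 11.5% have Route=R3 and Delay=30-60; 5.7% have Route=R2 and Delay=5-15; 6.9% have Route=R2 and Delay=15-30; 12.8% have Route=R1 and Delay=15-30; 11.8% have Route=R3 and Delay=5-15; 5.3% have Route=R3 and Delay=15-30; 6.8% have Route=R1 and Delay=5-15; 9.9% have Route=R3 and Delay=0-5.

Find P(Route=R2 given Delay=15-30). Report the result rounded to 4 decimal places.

0.2760

P(Delay=15-30) = 0.128 + 0.069 + 0.053 = 0.250.
P(Route=R2 | Delay=15-30) = 0.069/0.250 = 0.2760.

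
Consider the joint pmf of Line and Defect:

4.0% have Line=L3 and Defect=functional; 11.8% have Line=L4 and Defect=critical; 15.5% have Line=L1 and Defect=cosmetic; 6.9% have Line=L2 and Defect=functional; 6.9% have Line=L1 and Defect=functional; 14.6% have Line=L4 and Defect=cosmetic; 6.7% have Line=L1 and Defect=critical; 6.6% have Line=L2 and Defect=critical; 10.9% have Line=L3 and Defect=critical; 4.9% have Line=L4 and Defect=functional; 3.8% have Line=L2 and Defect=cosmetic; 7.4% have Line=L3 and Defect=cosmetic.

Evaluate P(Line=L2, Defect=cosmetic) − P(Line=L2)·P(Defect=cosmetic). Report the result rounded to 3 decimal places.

P(Line=L2) = 0.038 + 0.069 + 0.066 = 0.173.
P(Defect=cosmetic) = 0.155 + 0.038 + 0.074 + 0.146 = 0.413.
P(Line=L2, Defect=cosmetic) − P(Line=L2)P(Defect=cosmetic) = 0.038 − 0.173×0.413 = -0.033.

-0.033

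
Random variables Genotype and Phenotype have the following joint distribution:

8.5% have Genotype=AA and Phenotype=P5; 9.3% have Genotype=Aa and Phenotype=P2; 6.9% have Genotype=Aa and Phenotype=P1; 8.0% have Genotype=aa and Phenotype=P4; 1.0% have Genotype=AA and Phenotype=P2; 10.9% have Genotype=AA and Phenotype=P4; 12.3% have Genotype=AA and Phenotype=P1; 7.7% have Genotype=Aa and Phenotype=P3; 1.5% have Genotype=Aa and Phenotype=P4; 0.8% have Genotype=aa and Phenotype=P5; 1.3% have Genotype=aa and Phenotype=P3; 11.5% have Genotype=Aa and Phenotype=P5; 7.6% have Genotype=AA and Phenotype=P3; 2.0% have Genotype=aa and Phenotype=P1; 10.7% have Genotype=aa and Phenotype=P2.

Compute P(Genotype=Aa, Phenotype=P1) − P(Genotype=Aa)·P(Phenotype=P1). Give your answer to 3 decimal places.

P(Genotype=Aa) = 0.069 + 0.093 + 0.077 + 0.015 + 0.115 = 0.369.
P(Phenotype=P1) = 0.123 + 0.069 + 0.020 = 0.212.
P(Genotype=Aa, Phenotype=P1) − P(Genotype=Aa)P(Phenotype=P1) = 0.069 − 0.369×0.212 = -0.009.

-0.009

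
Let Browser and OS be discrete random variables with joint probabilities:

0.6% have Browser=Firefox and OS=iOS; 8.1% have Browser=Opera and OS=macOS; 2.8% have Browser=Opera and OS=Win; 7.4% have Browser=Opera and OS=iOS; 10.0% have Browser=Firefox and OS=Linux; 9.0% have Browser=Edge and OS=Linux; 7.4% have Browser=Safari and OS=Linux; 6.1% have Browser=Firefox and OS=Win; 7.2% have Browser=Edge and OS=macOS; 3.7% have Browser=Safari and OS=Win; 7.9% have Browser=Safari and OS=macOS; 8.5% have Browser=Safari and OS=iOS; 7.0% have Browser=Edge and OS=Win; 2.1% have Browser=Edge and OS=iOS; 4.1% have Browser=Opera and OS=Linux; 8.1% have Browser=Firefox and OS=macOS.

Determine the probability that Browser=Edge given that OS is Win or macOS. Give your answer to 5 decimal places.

P(OS=Win) = 0.061 + 0.037 + 0.070 + 0.028 = 0.196.
P(OS=macOS) = 0.081 + 0.079 + 0.072 + 0.081 = 0.313.
P(OS ∈ {Win, macOS}) = 0.196 + 0.313 = 0.509; P(Browser=Edge, OS ∈ {Win, macOS}) = 0.070 + 0.072 = 0.142.
P(Browser=Edge | OS ∈ {Win, macOS}) = 0.142/0.509 = 0.27898.

0.27898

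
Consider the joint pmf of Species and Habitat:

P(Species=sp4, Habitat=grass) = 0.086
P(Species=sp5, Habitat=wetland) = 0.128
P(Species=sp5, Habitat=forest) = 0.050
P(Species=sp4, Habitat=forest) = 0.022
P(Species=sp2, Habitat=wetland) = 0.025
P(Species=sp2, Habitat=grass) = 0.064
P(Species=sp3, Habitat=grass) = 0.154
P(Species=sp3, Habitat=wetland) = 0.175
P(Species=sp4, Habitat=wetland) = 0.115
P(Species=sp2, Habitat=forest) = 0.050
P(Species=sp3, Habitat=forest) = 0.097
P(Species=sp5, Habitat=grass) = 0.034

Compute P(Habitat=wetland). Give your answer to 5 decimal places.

P(Habitat=wetland) = 0.025 + 0.175 + 0.115 + 0.128 = 0.443.

0.44300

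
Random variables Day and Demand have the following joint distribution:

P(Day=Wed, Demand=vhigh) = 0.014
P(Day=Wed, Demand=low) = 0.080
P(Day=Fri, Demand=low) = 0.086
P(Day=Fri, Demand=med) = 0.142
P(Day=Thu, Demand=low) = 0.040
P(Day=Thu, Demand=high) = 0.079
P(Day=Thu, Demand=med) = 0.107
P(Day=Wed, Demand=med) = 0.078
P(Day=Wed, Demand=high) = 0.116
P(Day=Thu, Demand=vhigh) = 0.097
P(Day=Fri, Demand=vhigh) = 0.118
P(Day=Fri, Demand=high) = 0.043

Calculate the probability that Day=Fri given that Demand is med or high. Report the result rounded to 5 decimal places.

P(Demand=med) = 0.078 + 0.107 + 0.142 = 0.327.
P(Demand=high) = 0.116 + 0.079 + 0.043 = 0.238.
P(Demand ∈ {med, high}) = 0.327 + 0.238 = 0.565; P(Day=Fri, Demand ∈ {med, high}) = 0.142 + 0.043 = 0.185.
P(Day=Fri | Demand ∈ {med, high}) = 0.185/0.565 = 0.32743.

0.32743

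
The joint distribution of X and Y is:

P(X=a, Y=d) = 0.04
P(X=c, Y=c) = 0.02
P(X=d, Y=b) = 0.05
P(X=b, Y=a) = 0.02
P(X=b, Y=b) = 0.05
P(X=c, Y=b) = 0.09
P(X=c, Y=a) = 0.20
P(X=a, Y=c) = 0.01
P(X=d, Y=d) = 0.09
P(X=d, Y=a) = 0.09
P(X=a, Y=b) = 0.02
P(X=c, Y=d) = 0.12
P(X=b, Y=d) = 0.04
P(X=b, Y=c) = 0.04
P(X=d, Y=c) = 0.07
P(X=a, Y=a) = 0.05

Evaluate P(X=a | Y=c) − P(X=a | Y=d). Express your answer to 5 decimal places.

-0.06650

P(Y=c) = 0.01 + 0.04 + 0.02 + 0.07 = 0.14; P(X=a | Y=c) = 0.01/0.14 = 0.071429.
P(Y=d) = 0.04 + 0.04 + 0.12 + 0.09 = 0.29; P(X=a | Y=d) = 0.04/0.29 = 0.137931.
Difference = -0.06650.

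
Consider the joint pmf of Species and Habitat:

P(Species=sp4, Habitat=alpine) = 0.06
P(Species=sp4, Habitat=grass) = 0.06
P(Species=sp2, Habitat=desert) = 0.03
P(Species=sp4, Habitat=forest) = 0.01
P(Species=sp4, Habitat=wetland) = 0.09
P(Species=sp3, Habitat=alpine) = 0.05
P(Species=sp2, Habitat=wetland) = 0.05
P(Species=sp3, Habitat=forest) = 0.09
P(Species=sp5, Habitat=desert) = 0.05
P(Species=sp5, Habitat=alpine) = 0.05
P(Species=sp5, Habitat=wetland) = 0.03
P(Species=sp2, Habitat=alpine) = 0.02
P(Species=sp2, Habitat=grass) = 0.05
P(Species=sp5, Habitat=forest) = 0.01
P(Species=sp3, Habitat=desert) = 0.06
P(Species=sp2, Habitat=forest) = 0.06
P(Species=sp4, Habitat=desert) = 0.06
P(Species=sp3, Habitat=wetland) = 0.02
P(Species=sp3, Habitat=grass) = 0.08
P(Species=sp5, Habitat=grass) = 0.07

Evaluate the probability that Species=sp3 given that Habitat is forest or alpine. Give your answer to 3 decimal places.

0.400

P(Habitat=forest) = 0.06 + 0.09 + 0.01 + 0.01 = 0.17.
P(Habitat=alpine) = 0.02 + 0.05 + 0.06 + 0.05 = 0.18.
P(Habitat ∈ {forest, alpine}) = 0.17 + 0.18 = 0.35; P(Species=sp3, Habitat ∈ {forest, alpine}) = 0.09 + 0.05 = 0.14.
P(Species=sp3 | Habitat ∈ {forest, alpine}) = 0.14/0.35 = 0.400.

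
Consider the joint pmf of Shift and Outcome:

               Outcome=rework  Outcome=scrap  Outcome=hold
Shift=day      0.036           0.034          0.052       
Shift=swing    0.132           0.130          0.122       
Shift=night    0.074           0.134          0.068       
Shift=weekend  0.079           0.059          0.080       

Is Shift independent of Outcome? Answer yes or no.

no

P(Shift=night) = 0.276 and P(Outcome=scrap) = 0.357, so their product is 0.09853, but P(Shift=night, Outcome=scrap) = 0.134. Since these differ, Shift and Outcome are not independent.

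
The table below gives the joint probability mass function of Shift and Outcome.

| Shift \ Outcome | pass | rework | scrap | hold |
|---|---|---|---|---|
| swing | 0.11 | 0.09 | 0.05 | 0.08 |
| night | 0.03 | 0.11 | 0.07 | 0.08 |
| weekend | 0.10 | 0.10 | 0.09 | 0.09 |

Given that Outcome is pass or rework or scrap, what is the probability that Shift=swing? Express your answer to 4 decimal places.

0.3333

P(Outcome=pass) = 0.11 + 0.03 + 0.10 = 0.24.
P(Outcome=rework) = 0.09 + 0.11 + 0.10 = 0.30.
P(Outcome=scrap) = 0.05 + 0.07 + 0.09 = 0.21.
P(Outcome ∈ {pass, rework, scrap}) = 0.24 + 0.30 + 0.21 = 0.75; P(Shift=swing, Outcome ∈ {pass, rework, scrap}) = 0.11 + 0.09 + 0.05 = 0.25.
P(Shift=swing | Outcome ∈ {pass, rework, scrap}) = 0.25/0.75 = 0.3333.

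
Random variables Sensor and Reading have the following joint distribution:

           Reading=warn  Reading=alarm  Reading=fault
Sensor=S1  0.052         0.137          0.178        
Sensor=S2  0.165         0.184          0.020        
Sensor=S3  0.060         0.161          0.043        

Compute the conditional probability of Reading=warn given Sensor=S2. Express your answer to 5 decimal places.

0.44715

P(Sensor=S2) = 0.165 + 0.184 + 0.020 = 0.369.
P(Reading=warn | Sensor=S2) = 0.165/0.369 = 0.44715.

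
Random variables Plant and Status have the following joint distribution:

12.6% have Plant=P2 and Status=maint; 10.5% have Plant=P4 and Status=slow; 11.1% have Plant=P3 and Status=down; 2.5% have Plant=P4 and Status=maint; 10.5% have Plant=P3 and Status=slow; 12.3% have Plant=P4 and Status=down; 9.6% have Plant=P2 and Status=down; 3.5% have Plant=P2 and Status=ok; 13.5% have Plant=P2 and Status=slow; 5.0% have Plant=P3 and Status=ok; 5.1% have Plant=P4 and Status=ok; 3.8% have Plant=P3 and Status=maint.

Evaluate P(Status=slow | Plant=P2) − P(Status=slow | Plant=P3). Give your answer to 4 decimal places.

P(Plant=P2) = 0.035 + 0.135 + 0.096 + 0.126 = 0.392; P(Status=slow | Plant=P2) = 0.135/0.392 = 0.34439.
P(Plant=P3) = 0.050 + 0.105 + 0.111 + 0.038 = 0.304; P(Status=slow | Plant=P3) = 0.105/0.304 = 0.34539.
Difference = -0.0010.

-0.0010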